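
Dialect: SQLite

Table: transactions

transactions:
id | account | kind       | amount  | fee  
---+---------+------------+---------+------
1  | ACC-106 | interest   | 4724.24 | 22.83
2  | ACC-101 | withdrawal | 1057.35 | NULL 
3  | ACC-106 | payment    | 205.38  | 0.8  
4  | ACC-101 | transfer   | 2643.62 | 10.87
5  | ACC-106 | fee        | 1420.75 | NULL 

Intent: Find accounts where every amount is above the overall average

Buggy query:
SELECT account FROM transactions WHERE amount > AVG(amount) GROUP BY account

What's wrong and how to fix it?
Bug: AVG() is an aggregate; it can't sit directly in WHERE

Fix: Compute the overall average in a scalar subquery and compare each group's MIN against it in HAVING

Corrected query:
SELECT account FROM transactions GROUP BY account HAVING MIN(amount) > (SELECT AVG(amount) FROM transactions)

Result:
(no rows)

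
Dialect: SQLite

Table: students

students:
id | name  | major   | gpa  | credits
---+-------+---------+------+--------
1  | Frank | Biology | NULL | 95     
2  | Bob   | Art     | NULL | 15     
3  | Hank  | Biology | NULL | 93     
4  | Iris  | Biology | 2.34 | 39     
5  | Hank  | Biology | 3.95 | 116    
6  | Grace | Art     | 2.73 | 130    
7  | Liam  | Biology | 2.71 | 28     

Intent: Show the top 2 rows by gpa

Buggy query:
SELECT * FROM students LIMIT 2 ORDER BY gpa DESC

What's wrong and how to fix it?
Bug: ORDER BY cannot follow LIMIT; LIMIT is the final clause

Fix: Swap the clauses: ORDER BY first, then LIMIT

Corrected query:
SELECT * FROM students ORDER BY gpa DESC LIMIT 2

Result:
id | name  | major   | gpa  | credits
---+-------+---------+------+--------
5  | Hank  | Biology | 3.95 | 116    
6  | Grace | Art     | 2.73 | 130    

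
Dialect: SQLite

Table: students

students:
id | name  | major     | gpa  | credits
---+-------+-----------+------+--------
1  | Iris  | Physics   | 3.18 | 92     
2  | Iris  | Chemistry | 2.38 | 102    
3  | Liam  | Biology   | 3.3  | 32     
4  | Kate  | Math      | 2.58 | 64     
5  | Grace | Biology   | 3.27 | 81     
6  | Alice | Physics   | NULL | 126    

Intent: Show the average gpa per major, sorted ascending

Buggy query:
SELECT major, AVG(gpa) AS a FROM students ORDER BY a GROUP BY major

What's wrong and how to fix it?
Bug: ORDER BY appears before GROUP BY; SQL clause order requires GROUP BY first

Fix: Move ORDER BY to the end, after GROUP BY

Corrected query:
SELECT major, AVG(gpa) AS a FROM students GROUP BY major ORDER BY a

Result:
major     | a    
----------+------
Chemistry | 2.38 
Math      | 2.58 
Physics   | 3.18 
Biology   | 3.285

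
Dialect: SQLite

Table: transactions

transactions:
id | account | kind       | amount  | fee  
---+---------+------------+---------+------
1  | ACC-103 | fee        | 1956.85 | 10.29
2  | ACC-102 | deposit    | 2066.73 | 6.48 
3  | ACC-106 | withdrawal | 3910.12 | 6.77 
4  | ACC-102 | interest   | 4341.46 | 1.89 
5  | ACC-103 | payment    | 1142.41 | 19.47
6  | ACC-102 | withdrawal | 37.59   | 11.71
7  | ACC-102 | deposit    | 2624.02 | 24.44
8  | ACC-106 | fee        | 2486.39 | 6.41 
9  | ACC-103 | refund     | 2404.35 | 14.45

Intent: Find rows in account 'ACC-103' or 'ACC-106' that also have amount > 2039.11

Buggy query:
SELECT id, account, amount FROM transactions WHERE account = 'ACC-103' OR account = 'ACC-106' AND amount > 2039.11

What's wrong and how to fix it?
Bug: AND binds tighter than OR, so this parses as account = 'ACC-103' OR (account = 'ACC-106' AND amount > 2039.11)

Fix: Add parentheses around the OR so the AND applies to both alternatives

Corrected query:
SELECT id, account, amount FROM transactions WHERE (account = 'ACC-103' OR account = 'ACC-106') AND amount > 2039.11

Result:
id | account | amount 
---+---------+--------
3  | ACC-106 | 3910.12
8  | ACC-106 | 2486.39
9  | ACC-103 | 2404.35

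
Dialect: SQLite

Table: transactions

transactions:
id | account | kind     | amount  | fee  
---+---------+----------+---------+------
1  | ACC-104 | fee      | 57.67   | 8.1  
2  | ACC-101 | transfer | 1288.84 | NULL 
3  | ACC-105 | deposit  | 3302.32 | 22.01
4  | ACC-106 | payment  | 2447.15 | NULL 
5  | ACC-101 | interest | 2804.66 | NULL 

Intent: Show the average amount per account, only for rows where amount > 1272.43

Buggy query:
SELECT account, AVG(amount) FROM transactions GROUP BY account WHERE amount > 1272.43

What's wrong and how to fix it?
Bug: WHERE cannot follow GROUP BY

Fix: Move the WHERE clause before GROUP BY

Corrected query:
SELECT account, AVG(amount) FROM transactions WHERE amount > 1272.43 GROUP BY account

Result:
account | AVG(amount)
--------+------------
ACC-101 | 2046.75    
ACC-105 | 3302.32    
ACC-106 | 2447.15    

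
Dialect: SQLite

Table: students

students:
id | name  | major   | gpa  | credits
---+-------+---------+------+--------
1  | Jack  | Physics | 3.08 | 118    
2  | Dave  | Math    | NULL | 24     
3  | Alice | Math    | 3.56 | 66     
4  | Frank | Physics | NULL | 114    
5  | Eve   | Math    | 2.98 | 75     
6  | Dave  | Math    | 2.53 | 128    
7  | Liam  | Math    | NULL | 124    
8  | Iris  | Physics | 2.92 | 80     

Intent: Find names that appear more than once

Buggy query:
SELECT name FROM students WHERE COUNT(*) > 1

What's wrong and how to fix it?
Bug: COUNT(*) is an aggregate and cannot be used in WHERE

Fix: GROUP BY name, then filter groups with HAVING COUNT(*) > 1

Corrected query:
SELECT name FROM students GROUP BY name HAVING COUNT(*) > 1

Result:
name
----
Dave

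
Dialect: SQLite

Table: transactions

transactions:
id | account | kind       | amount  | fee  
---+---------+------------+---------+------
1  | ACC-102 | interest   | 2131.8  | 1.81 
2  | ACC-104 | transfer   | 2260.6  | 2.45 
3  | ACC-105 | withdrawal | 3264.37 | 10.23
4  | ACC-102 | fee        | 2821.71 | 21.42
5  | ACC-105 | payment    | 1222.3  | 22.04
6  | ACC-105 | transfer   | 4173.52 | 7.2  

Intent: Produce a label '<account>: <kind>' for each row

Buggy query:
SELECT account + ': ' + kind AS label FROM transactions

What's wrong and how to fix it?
Bug: '+' is numeric addition; on text columns SQLite converts them to 0 instead of concatenating

Fix: Replace + with || to concatenate text

Corrected query:
SELECT account || ': ' || kind AS label FROM transactions

Result:
label              
-------------------
ACC-102: interest  
ACC-104: transfer  
ACC-105: withdrawal
ACC-102: fee       
ACC-105: payment   
ACC-105: transfer  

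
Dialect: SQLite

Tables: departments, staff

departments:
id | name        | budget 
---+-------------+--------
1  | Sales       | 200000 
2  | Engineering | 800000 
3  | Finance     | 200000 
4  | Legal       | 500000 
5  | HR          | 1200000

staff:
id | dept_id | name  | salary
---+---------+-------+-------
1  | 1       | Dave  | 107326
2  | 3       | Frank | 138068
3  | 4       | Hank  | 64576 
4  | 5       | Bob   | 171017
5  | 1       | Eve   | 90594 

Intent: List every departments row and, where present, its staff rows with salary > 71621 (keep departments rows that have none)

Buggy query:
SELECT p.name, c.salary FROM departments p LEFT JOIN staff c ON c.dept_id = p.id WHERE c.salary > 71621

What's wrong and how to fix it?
Bug: Filtering c.salary in WHERE discards the NULL rows produced by LEFT JOIN, turning it into an inner join

Fix: Move the right-table condition into the ON clause so unmatched parents are kept

Corrected query:
SELECT p.name, c.salary FROM departments p LEFT JOIN staff c ON c.dept_id = p.id AND c.salary > 71621

Result:
name        | salary
------------+-------
Sales       | 90594 
Sales       | 107326
Engineering | NULL  
Finance     | 138068
Legal       | NULL  
HR          | 171017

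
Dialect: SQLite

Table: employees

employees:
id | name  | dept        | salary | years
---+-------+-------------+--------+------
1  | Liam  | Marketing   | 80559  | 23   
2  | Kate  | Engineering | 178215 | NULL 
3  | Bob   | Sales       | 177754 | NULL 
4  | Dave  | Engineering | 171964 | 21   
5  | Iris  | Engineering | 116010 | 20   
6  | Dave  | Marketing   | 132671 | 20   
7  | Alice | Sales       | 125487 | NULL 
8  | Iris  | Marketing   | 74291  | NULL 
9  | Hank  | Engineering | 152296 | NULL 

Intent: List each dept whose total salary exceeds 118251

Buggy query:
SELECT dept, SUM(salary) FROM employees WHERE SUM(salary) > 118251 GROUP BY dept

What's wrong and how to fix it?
Bug: SUM(salary) is an aggregate, but WHERE filters rows before aggregation

Fix: Move the aggregate condition to a HAVING clause

Corrected query:
SELECT dept, SUM(salary) FROM employees GROUP BY dept HAVING SUM(salary) > 118251

Result:
dept        | SUM(salary)
------------+------------
Engineering | 618485     
Marketing   | 287521     
Sales       | 303241     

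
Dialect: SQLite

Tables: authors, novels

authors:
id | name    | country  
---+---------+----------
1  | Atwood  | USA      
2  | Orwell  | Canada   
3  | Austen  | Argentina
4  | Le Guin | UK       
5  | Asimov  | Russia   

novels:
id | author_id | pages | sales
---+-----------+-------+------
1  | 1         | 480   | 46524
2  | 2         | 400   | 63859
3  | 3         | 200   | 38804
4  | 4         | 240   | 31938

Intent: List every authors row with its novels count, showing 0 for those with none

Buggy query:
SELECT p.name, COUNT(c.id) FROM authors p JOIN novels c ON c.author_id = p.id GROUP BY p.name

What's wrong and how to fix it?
Bug: INNER JOIN drops authors rows that have no matching novels rows

Fix: Use LEFT JOIN so parents without children still appear (COUNT(c.id) gives 0)

Corrected query:
SELECT p.name, COUNT(c.id) FROM authors p LEFT JOIN novels c ON c.author_id = p.id GROUP BY p.name

Result:
name    | COUNT(c.id)
--------+------------
Asimov  | 0          
Atwood  | 1          
Austen  | 1          
Le Guin | 1          
Orwell  | 1          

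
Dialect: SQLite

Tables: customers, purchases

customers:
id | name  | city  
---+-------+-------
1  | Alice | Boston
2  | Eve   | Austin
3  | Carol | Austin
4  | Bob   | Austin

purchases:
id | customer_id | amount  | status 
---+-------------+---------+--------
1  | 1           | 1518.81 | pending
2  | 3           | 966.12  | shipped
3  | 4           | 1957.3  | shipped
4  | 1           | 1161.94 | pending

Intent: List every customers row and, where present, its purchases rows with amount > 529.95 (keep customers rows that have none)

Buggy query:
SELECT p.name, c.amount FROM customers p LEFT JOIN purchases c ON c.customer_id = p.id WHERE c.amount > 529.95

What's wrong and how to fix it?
Bug: Filtering c.amount in WHERE discards the NULL rows produced by LEFT JOIN, turning it into an inner join

Fix: Put 'c.amount > 529.95' in the JOIN's ON clause instead of WHERE

Corrected query:
SELECT p.name, c.amount FROM customers p LEFT JOIN purchases c ON c.customer_id = p.id AND c.amount > 529.95

Result:
name  | amount 
------+--------
Alice | 1161.94
Alice | 1518.81
Eve   | NULL   
Carol | 966.12 
Bob   | 1957.3 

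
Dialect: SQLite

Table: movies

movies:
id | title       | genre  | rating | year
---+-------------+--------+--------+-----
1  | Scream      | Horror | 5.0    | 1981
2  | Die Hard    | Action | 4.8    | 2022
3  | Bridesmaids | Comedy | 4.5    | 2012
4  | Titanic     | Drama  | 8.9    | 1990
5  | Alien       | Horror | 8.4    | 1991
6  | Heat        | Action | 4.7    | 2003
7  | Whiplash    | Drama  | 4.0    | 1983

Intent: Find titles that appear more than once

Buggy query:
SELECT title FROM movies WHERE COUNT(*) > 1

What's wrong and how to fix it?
Bug: COUNT(*) is an aggregate and cannot be used in WHERE

Fix: GROUP BY title, then filter groups with HAVING COUNT(*) > 1

Corrected query:
SELECT title FROM movies GROUP BY title HAVING COUNT(*) > 1

Result:
(no rows)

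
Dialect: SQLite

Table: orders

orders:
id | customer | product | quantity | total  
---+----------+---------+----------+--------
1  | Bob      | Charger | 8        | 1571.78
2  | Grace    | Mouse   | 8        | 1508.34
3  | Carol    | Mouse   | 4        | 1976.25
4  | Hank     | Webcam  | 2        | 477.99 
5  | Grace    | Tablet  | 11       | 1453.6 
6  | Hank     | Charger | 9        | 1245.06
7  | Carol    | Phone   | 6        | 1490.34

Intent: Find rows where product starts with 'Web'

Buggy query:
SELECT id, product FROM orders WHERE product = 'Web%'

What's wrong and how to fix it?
Bug: '=' compares the literal string including the % character; pattern matching needs LIKE

Fix: Replace '=' with LIKE so 'Web%' is treated as a pattern

Corrected query:
SELECT id, product FROM orders WHERE product LIKE 'Web%'

Result:
id | product
---+--------
4  | Webcam 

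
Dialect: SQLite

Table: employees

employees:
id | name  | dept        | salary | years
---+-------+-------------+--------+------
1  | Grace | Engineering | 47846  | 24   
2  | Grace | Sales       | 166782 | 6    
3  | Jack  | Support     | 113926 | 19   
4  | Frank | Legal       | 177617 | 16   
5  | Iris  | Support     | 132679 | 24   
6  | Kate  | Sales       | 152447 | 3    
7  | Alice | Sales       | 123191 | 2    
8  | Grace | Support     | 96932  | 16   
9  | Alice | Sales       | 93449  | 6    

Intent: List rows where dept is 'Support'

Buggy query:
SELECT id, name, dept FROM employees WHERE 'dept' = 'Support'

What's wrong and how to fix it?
Bug: 'dept' in single quotes is a string literal, not the column; the comparison is literal-vs-literal and never true

Fix: Reference the column as dept without single quotes

Corrected query:
SELECT id, name, dept FROM employees WHERE dept = 'Support'

Result:
id | name  | dept   
---+-------+--------
3  | Jack  | Support
5  | Iris  | Support
8  | Grace | Support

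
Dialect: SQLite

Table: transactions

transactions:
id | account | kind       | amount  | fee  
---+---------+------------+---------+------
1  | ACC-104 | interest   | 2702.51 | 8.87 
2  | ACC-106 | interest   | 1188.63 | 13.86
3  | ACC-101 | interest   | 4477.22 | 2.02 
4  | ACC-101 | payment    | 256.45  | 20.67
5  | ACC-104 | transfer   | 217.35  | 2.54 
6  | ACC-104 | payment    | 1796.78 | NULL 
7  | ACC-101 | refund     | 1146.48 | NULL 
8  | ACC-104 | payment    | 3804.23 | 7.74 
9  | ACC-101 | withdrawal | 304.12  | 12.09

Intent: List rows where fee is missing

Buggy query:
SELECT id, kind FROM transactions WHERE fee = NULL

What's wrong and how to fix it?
Bug: Comparing to NULL with '=' never matches; NULL = NULL is unknown, not true

Fix: Replace '= NULL' with 'IS NULL'

Corrected query:
SELECT id, kind FROM transactions WHERE fee IS NULL

Result:
id | kind   
---+--------
6  | payment
7  | refund 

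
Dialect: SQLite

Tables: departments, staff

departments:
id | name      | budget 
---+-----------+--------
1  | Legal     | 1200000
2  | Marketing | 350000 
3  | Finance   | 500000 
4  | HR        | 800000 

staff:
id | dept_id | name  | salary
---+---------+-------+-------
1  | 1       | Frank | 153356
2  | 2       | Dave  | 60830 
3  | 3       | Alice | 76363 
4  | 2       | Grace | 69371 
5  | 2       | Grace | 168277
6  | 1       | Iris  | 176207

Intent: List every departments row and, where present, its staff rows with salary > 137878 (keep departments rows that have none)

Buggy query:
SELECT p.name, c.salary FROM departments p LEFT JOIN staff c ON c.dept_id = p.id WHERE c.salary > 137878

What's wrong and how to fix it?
Bug: Filtering c.salary in WHERE discards the NULL rows produced by LEFT JOIN, turning it into an inner join

Fix: Move the right-table condition into the ON clause so unmatched parents are kept

Corrected query:
SELECT p.name, c.salary FROM departments p LEFT JOIN staff c ON c.dept_id = p.id AND c.salary > 137878

Result:
name      | salary
----------+-------
Legal     | 153356
Legal     | 176207
Marketing | 168277
Finance   | NULL  
HR        | NULL  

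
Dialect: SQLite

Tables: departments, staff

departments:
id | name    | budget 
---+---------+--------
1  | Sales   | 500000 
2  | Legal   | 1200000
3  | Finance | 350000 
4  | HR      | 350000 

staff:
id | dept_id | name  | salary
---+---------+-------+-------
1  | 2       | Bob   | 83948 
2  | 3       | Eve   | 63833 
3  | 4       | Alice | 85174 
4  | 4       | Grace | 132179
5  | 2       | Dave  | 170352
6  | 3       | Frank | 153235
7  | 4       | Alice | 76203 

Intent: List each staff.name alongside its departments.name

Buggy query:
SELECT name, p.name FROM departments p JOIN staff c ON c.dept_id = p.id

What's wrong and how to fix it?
Bug: 'name' exists in both joined tables, so the database can't tell which one is meant

Fix: Prefix ambiguous columns with the table alias

Corrected query:
SELECT c.name, p.name FROM departments p JOIN staff c ON c.dept_id = p.id

Result:
name  | name   
------+--------
Bob   | Legal  
Eve   | Finance
Alice | HR     
Grace | HR     
Dave  | Legal  
Frank | Finance
Alice | HR     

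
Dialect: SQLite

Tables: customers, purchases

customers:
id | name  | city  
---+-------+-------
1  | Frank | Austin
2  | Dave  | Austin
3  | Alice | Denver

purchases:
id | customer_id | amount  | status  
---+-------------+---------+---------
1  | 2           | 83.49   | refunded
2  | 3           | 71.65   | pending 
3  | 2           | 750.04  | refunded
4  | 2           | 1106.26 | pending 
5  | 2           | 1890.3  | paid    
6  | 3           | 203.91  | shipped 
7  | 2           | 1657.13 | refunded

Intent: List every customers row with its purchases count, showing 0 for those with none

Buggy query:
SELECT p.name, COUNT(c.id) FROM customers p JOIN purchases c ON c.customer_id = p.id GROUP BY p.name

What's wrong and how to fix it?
Bug: INNER JOIN drops customers rows that have no matching purchases rows

Fix: Switch to LEFT JOIN to retain unmatched parent rows

Corrected query:
SELECT p.name, COUNT(c.id) FROM customers p LEFT JOIN purchases c ON c.customer_id = p.id GROUP BY p.name

Result:
name  | COUNT(c.id)
------+------------
Alice | 2          
Dave  | 5          
Frank | 0          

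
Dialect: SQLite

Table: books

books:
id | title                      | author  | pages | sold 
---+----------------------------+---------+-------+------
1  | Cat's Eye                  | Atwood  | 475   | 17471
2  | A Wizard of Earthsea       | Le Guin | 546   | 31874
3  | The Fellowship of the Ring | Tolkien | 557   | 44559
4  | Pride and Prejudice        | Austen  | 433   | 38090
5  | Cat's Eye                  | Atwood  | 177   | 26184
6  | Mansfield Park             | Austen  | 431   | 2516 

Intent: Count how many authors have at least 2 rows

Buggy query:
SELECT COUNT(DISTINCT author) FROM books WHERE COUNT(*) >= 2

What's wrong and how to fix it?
Bug: COUNT(*) cannot appear in WHERE; the per-group count doesn't exist yet

Fix: Group first with HAVING COUNT(*) >= 2, then COUNT the resulting groups

Corrected query:
SELECT COUNT(*) FROM (SELECT author FROM books GROUP BY author HAVING COUNT(*) >= 2)

Result:
COUNT(*)
--------
2       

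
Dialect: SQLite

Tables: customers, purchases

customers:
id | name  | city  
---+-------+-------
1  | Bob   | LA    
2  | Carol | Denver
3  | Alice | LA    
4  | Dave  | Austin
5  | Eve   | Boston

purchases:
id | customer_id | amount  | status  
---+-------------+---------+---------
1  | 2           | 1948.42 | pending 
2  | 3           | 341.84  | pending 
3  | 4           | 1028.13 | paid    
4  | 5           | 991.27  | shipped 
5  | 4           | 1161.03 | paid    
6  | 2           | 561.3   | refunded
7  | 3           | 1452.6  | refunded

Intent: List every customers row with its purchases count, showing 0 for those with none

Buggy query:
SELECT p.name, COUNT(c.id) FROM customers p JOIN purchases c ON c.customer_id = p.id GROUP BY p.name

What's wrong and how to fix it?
Bug: An inner join excludes parents with zero children

Fix: Switch to LEFT JOIN to retain unmatched parent rows

Corrected query:
SELECT p.name, COUNT(c.id) FROM customers p LEFT JOIN purchases c ON c.customer_id = p.id GROUP BY p.name

Result:
name  | COUNT(c.id)
------+------------
Alice | 2          
Bob   | 0          
Carol | 2          
Dave  | 2          
Eve   | 1          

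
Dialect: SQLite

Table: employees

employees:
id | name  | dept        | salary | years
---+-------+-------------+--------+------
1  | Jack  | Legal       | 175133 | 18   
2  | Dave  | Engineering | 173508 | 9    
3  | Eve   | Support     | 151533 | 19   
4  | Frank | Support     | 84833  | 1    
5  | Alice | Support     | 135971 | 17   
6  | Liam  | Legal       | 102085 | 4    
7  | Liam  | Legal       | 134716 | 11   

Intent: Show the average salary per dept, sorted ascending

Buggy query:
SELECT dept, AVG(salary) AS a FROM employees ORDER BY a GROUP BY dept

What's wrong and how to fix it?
Bug: GROUP BY must precede ORDER BY

Fix: Move ORDER BY to the end, after GROUP BY

Corrected query:
SELECT dept, AVG(salary) AS a FROM employees GROUP BY dept ORDER BY a

Result:
dept        | a            
------------+--------------
Support     | 124112.333333
Legal       | 137311.333333
Engineering | 173508       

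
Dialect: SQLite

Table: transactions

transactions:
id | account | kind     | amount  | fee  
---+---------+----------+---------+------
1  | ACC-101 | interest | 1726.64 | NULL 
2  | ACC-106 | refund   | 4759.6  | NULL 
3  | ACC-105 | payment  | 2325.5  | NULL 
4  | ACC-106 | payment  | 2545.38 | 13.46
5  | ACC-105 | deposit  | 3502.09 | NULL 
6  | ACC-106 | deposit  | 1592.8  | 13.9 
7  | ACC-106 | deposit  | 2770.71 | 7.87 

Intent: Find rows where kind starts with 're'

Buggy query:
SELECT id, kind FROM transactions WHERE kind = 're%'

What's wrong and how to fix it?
Bug: Wildcards only work with LIKE; '=' treats '%' as a literal character

Fix: Replace '=' with LIKE so 're%' is treated as a pattern

Corrected query:
SELECT id, kind FROM transactions WHERE kind LIKE 're%'

Result:
id | kind  
---+-------
2  | refund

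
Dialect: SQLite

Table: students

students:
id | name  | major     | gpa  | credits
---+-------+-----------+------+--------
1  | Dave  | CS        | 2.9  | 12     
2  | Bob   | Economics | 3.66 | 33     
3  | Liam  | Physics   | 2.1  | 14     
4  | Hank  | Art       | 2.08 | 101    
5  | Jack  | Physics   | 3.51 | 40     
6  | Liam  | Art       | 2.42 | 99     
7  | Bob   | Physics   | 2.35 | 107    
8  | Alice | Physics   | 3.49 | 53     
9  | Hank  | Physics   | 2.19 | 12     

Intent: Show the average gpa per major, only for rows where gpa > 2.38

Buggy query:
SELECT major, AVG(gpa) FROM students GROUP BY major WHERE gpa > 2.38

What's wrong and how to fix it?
Bug: WHERE cannot follow GROUP BY

Fix: Place WHERE between FROM and GROUP BY

Corrected query:
SELECT major, AVG(gpa) FROM students WHERE gpa > 2.38 GROUP BY major

Result:
major     | AVG(gpa)
----------+---------
Art       | 2.42    
CS        | 2.9     
Economics | 3.66    
Physics   | 3.5     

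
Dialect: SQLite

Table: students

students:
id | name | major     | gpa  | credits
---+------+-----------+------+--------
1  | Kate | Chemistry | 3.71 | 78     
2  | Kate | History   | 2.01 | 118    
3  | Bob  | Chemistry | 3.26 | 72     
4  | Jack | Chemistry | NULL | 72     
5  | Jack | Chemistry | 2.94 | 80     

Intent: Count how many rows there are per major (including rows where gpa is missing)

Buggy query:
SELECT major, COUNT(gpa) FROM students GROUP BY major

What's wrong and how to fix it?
Bug: COUNT(gpa) skips NULLs, so groups with missing gpa are undercounted

Fix: Use COUNT(*) to count all rows regardless of NULL

Corrected query:
SELECT major, COUNT(*) FROM students GROUP BY major

Result:
major     | COUNT(*)
----------+---------
Chemistry | 4       
History   | 1       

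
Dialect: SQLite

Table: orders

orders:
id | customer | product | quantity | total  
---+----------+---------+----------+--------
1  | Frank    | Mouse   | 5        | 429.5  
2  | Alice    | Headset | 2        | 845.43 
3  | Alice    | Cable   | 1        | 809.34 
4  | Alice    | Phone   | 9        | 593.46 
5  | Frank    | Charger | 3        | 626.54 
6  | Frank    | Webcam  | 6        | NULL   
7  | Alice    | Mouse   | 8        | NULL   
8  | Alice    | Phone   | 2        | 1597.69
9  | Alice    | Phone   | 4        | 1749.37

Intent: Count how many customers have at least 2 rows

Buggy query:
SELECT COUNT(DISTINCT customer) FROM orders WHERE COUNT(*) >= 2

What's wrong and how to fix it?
Bug: WHERE filters individual rows, not groups, so a group-level COUNT is invalid there

Fix: Use a subquery that GROUPs and filters with HAVING, then count its rows

Corrected query:
SELECT COUNT(*) FROM (SELECT customer FROM orders GROUP BY customer HAVING COUNT(*) >= 2)

Result:
COUNT(*)
--------
2       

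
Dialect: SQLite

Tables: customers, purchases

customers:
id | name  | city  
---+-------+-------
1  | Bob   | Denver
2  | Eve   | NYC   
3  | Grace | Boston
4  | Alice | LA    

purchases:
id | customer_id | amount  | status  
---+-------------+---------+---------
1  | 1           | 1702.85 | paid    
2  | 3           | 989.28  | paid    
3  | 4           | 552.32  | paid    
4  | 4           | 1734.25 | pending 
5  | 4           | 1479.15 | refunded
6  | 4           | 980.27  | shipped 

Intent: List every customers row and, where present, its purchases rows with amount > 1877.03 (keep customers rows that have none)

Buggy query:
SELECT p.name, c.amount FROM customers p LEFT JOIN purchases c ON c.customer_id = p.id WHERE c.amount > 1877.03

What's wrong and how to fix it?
Bug: Filtering c.amount in WHERE discards the NULL rows produced by LEFT JOIN, turning it into an inner join

Fix: Move the right-table condition into the ON clause so unmatched parents are kept

Corrected query:
SELECT p.name, c.amount FROM customers p LEFT JOIN purchases c ON c.customer_id = p.id AND c.amount > 1877.03

Result:
name  | amount
------+-------
Bob   | NULL  
Eve   | NULL  
Grace | NULL  
Alice | NULL  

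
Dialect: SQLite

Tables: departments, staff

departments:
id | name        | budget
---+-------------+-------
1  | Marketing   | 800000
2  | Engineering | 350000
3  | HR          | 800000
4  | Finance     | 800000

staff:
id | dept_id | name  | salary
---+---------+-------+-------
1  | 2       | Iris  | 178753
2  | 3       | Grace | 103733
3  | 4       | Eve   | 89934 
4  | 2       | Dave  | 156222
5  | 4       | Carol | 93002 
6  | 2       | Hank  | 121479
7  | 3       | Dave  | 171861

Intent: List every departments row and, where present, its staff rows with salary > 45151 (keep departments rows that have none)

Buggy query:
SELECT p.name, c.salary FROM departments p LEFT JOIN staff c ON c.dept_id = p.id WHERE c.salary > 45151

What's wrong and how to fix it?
Bug: A WHERE condition on the right-hand table after LEFT JOIN drops unmatched parents

Fix: Put 'c.salary > 45151' in the JOIN's ON clause instead of WHERE

Corrected query:
SELECT p.name, c.salary FROM departments p LEFT JOIN staff c ON c.dept_id = p.id AND c.salary > 45151

Result:
name        | salary
------------+-------
Marketing   | NULL  
Engineering | 121479
Engineering | 156222
Engineering | 178753
HR          | 103733
HR          | 171861
Finance     | 89934 
Finance     | 93002 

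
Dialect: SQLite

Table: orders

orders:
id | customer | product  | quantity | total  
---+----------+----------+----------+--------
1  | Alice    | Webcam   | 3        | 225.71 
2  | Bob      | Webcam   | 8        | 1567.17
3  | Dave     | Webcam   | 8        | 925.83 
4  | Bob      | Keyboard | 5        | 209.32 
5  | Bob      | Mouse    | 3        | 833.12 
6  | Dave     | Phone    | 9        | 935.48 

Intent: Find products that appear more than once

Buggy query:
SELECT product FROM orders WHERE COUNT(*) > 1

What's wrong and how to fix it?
Bug: COUNT(*) is an aggregate and cannot be used in WHERE

Fix: Group first, then use HAVING for the count condition

Corrected query:
SELECT product FROM orders GROUP BY product HAVING COUNT(*) > 1

Result:
product
-------
Webcam 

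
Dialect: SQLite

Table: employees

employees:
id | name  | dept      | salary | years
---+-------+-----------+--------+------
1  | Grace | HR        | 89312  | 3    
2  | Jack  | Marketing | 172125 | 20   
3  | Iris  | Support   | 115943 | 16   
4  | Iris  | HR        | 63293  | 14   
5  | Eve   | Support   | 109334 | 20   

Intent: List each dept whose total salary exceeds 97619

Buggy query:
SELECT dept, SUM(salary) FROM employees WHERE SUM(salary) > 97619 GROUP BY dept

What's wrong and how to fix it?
Bug: Aggregate functions cannot appear in a WHERE clause

Fix: Move the aggregate condition to a HAVING clause

Corrected query:
SELECT dept, SUM(salary) FROM employees GROUP BY dept HAVING SUM(salary) > 97619

Result:
dept      | SUM(salary)
----------+------------
HR        | 152605     
Marketing | 172125     
Support   | 225277     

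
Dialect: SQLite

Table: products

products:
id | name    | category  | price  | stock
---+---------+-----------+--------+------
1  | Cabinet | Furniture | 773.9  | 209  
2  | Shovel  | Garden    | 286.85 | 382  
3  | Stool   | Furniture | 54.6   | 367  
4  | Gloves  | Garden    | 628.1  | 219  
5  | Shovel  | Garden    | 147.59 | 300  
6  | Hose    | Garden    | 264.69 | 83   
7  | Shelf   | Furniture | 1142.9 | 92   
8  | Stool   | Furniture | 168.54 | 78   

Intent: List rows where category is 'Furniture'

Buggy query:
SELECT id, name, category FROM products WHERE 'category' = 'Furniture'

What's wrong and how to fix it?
Bug: Single quotes denote string literals in SQL; the column name is being compared as a constant string

Fix: Reference the column as category without single quotes

Corrected query:
SELECT id, name, category FROM products WHERE category = 'Furniture'

Result:
id | name    | category 
---+---------+----------
1  | Cabinet | Furniture
3  | Stool   | Furniture
7  | Shelf   | Furniture
8  | Stool   | Furniture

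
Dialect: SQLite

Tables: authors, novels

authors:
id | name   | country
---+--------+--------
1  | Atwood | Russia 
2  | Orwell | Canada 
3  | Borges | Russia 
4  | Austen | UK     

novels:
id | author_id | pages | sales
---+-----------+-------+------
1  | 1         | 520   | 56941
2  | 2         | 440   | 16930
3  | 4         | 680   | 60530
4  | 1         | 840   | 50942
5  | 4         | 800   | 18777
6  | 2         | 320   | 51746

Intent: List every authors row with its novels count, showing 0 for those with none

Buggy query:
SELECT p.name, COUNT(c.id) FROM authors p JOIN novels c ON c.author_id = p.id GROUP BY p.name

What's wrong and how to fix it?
Bug: An inner join excludes parents with zero children

Fix: Use LEFT JOIN so parents without children still appear (COUNT(c.id) gives 0)

Corrected query:
SELECT p.name, COUNT(c.id) FROM authors p LEFT JOIN novels c ON c.author_id = p.id GROUP BY p.name

Result:
name   | COUNT(c.id)
-------+------------
Atwood | 2          
Austen | 2          
Borges | 0          
Orwell | 2          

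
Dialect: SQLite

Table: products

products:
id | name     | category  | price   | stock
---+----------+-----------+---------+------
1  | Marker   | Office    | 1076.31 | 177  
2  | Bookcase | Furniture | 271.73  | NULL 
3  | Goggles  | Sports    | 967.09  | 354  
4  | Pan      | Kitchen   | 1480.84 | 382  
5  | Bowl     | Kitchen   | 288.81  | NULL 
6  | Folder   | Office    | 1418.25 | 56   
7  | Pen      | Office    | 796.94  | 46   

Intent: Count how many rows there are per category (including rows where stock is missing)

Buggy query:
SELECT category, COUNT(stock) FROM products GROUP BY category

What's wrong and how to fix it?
Bug: COUNT(stock) skips NULLs, so groups with missing stock are undercounted

Fix: Replace COUNT(stock) with COUNT(*)

Corrected query:
SELECT category, COUNT(*) FROM products GROUP BY category

Result:
category  | COUNT(*)
----------+---------
Furniture | 1       
Kitchen   | 2       
Office    | 3       
Sports    | 1       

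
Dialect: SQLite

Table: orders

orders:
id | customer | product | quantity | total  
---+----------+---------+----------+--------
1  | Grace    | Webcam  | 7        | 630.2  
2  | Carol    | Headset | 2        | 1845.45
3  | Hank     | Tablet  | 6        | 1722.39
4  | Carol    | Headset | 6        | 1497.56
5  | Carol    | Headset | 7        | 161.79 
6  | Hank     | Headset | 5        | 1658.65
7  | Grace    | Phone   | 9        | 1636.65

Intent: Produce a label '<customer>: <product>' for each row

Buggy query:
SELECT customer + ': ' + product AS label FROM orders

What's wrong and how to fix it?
Bug: SQLite uses || for string concatenation; + coerces text to numbers (yielding 0)

Fix: Use the || operator for string concatenation

Corrected query:
SELECT customer || ': ' || product AS label FROM orders

Result:
label         
--------------
Grace: Webcam 
Carol: Headset
Hank: Tablet  
Carol: Headset
Carol: Headset
Hank: Headset 
Grace: Phone  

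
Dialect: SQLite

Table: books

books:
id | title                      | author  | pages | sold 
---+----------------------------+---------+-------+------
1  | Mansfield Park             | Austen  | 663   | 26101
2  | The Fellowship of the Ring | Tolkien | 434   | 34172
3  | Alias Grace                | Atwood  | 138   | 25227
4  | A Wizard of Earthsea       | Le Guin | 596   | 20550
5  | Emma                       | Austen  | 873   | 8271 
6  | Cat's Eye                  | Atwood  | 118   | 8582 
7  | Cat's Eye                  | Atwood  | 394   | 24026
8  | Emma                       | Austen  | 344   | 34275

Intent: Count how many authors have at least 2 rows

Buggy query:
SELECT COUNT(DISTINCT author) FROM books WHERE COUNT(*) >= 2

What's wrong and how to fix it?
Bug: COUNT(*) cannot appear in WHERE; the per-group count doesn't exist yet

Fix: Use a subquery that GROUPs and filters with HAVING, then count its rows

Corrected query:
SELECT COUNT(*) FROM (SELECT author FROM books GROUP BY author HAVING COUNT(*) >= 2)

Result:
COUNT(*)
--------
2       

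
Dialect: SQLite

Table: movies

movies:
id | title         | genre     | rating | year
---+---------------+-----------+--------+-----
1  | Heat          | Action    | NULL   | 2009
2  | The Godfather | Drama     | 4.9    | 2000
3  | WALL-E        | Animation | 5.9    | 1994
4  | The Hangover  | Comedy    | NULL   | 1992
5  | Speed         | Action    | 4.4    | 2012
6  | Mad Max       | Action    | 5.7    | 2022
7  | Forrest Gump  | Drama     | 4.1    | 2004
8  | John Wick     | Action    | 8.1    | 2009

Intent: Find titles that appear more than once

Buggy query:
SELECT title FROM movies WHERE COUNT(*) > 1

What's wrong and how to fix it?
Bug: WHERE can't reference COUNT(*); aggregates are computed after WHERE

Fix: GROUP BY title, then filter groups with HAVING COUNT(*) > 1

Corrected query:
SELECT title FROM movies GROUP BY title HAVING COUNT(*) > 1

Result:
(no rows)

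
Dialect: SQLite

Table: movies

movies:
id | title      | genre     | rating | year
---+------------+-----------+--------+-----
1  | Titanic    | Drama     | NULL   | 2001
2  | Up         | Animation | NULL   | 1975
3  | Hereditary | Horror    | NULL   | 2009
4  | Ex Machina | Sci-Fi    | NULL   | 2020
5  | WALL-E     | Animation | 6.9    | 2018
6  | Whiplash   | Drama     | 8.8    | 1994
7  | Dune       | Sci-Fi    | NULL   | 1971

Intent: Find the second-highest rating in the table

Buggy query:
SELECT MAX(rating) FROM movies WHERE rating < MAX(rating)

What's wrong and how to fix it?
Bug: The inner MAX is an aggregate inside WHERE, which is not allowed

Fix: Compute the overall MAX in a subquery, then take MAX of rows below it

Corrected query:
SELECT MAX(rating) FROM movies WHERE rating < (SELECT MAX(rating) FROM movies)

Result:
MAX(rating)
-----------
6.9        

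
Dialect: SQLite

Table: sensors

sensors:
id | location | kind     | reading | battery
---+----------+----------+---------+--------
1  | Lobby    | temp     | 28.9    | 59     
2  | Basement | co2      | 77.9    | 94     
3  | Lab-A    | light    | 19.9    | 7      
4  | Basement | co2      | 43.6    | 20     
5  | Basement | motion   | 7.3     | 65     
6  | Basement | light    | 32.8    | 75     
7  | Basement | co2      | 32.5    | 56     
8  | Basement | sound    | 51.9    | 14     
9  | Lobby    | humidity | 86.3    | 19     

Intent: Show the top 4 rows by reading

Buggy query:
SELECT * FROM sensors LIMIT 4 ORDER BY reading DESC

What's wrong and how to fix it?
Bug: LIMIT must come after ORDER BY

Fix: Sort with ORDER BY, then apply LIMIT

Corrected query:
SELECT * FROM sensors ORDER BY reading DESC LIMIT 4

Result:
id | location | kind     | reading | battery
---+----------+----------+---------+--------
9  | Lobby    | humidity | 86.3    | 19     
2  | Basement | co2      | 77.9    | 94     
8  | Basement | sound    | 51.9    | 14     
4  | Basement | co2      | 43.6    | 20     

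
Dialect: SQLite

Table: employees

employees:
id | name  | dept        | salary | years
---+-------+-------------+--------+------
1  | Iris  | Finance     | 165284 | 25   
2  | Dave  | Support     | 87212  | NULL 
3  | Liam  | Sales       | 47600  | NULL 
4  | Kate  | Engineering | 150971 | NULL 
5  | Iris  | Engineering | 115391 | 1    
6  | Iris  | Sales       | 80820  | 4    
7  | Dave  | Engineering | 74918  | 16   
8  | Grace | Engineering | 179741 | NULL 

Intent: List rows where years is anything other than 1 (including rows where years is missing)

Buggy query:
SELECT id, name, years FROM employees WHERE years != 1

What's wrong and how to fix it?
Bug: 'years != 1' is unknown when years is NULL, so NULL rows are silently excluded

Fix: Handle NULL separately with IS NULL alongside the inequality

Corrected query:
SELECT id, name, years FROM employees WHERE years != 1 OR years IS NULL

Result:
id | name  | years
---+-------+------
1  | Iris  | 25   
2  | Dave  | NULL 
3  | Liam  | NULL 
4  | Kate  | NULL 
6  | Iris  | 4    
7  | Dave  | 16   
8  | Grace | NULL 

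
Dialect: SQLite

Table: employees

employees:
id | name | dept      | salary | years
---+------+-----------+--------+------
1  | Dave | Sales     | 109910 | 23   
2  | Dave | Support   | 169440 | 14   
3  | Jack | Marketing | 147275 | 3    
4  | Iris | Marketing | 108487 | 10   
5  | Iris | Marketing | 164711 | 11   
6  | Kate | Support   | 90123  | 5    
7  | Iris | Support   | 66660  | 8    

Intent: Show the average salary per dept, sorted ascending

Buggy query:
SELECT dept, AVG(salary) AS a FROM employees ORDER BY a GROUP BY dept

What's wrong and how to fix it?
Bug: GROUP BY must precede ORDER BY

Fix: Reorder: SELECT … FROM … GROUP BY … ORDER BY …

Corrected query:
SELECT dept, AVG(salary) AS a FROM employees GROUP BY dept ORDER BY a

Result:
dept      | a            
----------+--------------
Support   | 108741       
Sales     | 109910       
Marketing | 140157.666667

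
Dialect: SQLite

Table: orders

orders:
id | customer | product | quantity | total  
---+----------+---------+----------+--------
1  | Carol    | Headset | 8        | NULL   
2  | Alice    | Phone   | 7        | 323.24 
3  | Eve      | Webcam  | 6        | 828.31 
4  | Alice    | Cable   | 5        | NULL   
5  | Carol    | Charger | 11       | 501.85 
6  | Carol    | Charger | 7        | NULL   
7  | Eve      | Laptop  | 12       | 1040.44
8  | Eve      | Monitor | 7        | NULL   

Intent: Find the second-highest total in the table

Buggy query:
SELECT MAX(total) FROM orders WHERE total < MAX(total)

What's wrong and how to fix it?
Bug: MAX(total) on the right of the comparison is an aggregate-in-WHERE error

Fix: Compute the overall MAX in a subquery, then take MAX of rows below it

Corrected query:
SELECT MAX(total) FROM orders WHERE total < (SELECT MAX(total) FROM orders)

Result:
MAX(total)
----------
828.31    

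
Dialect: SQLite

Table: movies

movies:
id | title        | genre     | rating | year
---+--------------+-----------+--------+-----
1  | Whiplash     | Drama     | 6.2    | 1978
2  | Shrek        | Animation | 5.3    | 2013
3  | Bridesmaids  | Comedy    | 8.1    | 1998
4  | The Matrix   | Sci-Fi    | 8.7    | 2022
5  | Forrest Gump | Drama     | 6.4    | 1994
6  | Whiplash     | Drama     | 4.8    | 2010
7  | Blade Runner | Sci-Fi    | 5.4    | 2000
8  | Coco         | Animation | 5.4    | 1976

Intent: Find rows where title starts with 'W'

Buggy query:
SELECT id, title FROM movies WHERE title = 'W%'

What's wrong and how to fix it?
Bug: '=' compares the literal string including the % character; pattern matching needs LIKE

Fix: Replace '=' with LIKE so 'W%' is treated as a pattern

Corrected query:
SELECT id, title FROM movies WHERE title LIKE 'W%'

Result:
id | title   
---+---------
1  | Whiplash
6  | Whiplash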